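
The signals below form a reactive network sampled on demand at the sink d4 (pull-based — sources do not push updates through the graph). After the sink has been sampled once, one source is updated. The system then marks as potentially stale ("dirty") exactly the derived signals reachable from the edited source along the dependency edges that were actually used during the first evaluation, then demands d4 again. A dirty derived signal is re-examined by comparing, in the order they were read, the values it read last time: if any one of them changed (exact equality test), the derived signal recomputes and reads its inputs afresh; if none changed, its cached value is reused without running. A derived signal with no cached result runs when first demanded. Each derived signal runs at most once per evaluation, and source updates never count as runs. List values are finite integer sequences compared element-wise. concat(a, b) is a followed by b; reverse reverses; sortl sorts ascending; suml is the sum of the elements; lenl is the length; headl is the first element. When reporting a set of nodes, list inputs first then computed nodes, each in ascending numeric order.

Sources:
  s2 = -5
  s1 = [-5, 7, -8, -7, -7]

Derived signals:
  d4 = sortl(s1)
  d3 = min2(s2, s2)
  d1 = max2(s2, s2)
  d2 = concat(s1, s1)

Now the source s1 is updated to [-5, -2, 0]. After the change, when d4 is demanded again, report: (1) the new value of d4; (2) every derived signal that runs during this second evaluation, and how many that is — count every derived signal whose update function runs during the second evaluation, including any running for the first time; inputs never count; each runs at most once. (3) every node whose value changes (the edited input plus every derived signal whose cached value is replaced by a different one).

d4 now evaluates to [-5, -2, 0].
Run set: d4 (1 run).
Changed values: s1, d4.

Initial pass — values computed on the first demand:
  d4 = sortl([-5, 7, -8, -7, -7]) = [-8, -7, -7, -5, 7]

Second demand — change propagation:
  d4: re-runs because s1 [-5, 7, -8, -7, -7]->[-5, -2, 0]; new result [-5, -2, 0].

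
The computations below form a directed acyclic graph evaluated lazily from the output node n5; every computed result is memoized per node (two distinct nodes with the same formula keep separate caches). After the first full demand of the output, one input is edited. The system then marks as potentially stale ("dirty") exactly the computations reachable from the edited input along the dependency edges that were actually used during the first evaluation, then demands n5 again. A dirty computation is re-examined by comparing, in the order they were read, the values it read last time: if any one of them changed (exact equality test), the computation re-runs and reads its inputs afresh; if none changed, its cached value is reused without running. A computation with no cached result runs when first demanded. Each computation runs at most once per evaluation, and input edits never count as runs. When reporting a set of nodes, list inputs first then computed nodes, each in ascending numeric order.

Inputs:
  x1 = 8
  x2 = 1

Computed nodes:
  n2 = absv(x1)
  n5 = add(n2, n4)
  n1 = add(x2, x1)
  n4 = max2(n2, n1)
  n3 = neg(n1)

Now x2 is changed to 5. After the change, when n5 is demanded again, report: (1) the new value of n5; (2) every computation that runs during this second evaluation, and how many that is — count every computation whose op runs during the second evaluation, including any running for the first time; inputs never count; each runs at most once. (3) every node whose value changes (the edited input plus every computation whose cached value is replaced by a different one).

First demand of the output computes:
  n1 = add(1, 8) = 9
  n2 = absv(8) = 8
  n4 = max2(8, 9) = 9
  n5 = add(8, 9) = 17

After the edit, cleaning proceeds:
  n1: a read changed (x2 1->5) — executes, giving 13.
  n4: a read changed (n1 9->13) — executes, giving 13.
  n5: a read changed (n4 9->13) — executes, giving 21.

Demanding n5 again yields 21.
3 computations run: n1, n4, n5.
The nodes whose values change: x2, n1, n4, n5.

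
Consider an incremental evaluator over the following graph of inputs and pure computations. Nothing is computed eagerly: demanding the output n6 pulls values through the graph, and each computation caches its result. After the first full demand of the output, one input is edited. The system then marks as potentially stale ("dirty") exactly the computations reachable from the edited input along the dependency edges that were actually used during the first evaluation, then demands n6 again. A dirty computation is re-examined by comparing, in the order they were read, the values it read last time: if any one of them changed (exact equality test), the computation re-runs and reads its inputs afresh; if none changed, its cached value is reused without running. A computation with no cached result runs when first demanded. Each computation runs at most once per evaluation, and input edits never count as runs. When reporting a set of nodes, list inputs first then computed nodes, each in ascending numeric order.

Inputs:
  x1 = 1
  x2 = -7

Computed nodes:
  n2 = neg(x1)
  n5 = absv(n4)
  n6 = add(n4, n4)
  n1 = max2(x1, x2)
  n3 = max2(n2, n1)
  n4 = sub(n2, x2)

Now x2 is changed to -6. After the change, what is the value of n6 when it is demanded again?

n6 now evaluates to 10.

Initial pass — values computed on the first demand:
  n2 = neg(1) = -1
  n4 = sub(-1, -7) = 6
  n6 = add(6, 6) = 12

Second demand — change propagation:
  n4: re-runs because x2 -7->-6; new result 5.
  n6: re-runs because n4 6->5; n4 6->5; new result 10.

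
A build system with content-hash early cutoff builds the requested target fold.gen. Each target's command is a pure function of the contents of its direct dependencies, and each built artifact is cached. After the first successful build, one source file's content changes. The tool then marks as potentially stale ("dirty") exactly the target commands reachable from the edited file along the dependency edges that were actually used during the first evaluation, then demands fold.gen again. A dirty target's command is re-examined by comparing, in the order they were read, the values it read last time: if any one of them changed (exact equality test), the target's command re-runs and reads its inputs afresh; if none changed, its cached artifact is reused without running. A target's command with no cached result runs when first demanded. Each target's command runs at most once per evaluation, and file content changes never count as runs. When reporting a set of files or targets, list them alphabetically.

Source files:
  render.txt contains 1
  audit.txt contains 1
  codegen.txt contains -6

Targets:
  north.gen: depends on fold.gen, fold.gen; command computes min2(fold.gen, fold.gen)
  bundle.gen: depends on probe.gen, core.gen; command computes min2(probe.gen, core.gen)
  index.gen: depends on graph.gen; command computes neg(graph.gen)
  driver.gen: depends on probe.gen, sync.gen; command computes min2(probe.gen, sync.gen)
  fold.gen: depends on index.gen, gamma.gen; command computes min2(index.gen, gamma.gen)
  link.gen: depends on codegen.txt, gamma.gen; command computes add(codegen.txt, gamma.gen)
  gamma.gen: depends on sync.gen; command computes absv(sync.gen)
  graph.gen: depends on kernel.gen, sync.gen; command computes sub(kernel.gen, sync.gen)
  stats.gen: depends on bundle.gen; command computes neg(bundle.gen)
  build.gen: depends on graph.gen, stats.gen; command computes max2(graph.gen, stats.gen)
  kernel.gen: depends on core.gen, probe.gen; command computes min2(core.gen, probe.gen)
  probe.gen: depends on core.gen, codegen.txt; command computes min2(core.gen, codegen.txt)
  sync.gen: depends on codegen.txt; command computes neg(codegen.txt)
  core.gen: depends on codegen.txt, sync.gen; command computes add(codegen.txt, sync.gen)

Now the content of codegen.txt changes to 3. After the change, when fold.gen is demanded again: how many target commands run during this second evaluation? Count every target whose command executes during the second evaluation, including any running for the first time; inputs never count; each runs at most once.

First evaluation (everything demanded from the output):
  sync.gen = neg(-6) = 6
  core.gen = add(-6, 6) = 0
  gamma.gen = absv(6) = 6
  probe.gen = min2(0, -6) = -6
  kernel.gen = min2(0, -6) = -6
  graph.gen = sub(-6, 6) = -12
  index.gen = neg(-12) = 12
  fold.gen = min2(12, 6) = 6

Propagation after the edit:
  sync.gen: runs — codegen.txt -6->3; result -3.
  core.gen: runs — codegen.txt -6->3; sync.gen 6->-3; result 0 (same value as before).
  gamma.gen: runs — sync.gen 6->-3; result 3.
  probe.gen: runs — codegen.txt -6->3; result 0.
  kernel.gen: runs — probe.gen -6->0; result 0.
  graph.gen: runs — kernel.gen -6->0; sync.gen 6->-3; result 3.
  index.gen: runs — graph.gen -12->3; result -3.
  fold.gen: runs — index.gen 12->-3; gamma.gen 6->3; result -3.

Target commands that run: core.gen, fold.gen, gamma.gen, graph.gen, index.gen, kernel.gen, probe.gen, sync.gen — 8 in total.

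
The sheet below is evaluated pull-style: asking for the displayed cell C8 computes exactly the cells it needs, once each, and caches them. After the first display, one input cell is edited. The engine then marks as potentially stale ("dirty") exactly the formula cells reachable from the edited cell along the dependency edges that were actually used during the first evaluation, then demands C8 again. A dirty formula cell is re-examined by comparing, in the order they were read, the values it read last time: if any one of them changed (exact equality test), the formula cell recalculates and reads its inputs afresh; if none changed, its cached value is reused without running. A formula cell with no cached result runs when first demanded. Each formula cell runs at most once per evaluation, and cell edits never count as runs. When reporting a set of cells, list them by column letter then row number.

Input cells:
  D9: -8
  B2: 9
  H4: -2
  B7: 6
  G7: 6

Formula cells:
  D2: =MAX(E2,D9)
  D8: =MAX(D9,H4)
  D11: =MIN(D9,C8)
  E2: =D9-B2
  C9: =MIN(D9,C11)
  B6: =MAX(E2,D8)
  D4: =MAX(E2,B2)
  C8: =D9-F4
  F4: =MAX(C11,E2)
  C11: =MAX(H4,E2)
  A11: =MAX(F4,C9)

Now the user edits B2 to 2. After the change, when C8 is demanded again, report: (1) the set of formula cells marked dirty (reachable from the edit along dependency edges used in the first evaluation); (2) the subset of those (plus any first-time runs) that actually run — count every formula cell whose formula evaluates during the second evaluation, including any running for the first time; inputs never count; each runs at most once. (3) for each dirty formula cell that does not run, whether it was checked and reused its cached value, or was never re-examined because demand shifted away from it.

The edit dirties: C8, C11, E2, F4.
3 formula cells run: C11, E2, F4.
Cache hits after checking: C8.
Note where the cutoff bites: C8 is checked, finds nothing changed, and keeps its cache.

First demand of the output computes:
  E2 = -8 - 9 = -17
  C11 = MAX(-2, -17) = -2
  F4 = MAX(-2, -17) = -2
  C8 = -8 - -2 = -6

After the edit, cleaning proceeds:
  E2: a read changed (B2 9->2) — executes, giving -10.
  C11: a read changed (E2 -17->-10) — executes, giving -2 — identical to its old value.
  F4: a read changed (E2 -17->-10) — executes, giving -2 — identical to its old value.
  C8: dirty, but its reads are unchanged (D9 unchanged, F4 unchanged); cached -6 stands.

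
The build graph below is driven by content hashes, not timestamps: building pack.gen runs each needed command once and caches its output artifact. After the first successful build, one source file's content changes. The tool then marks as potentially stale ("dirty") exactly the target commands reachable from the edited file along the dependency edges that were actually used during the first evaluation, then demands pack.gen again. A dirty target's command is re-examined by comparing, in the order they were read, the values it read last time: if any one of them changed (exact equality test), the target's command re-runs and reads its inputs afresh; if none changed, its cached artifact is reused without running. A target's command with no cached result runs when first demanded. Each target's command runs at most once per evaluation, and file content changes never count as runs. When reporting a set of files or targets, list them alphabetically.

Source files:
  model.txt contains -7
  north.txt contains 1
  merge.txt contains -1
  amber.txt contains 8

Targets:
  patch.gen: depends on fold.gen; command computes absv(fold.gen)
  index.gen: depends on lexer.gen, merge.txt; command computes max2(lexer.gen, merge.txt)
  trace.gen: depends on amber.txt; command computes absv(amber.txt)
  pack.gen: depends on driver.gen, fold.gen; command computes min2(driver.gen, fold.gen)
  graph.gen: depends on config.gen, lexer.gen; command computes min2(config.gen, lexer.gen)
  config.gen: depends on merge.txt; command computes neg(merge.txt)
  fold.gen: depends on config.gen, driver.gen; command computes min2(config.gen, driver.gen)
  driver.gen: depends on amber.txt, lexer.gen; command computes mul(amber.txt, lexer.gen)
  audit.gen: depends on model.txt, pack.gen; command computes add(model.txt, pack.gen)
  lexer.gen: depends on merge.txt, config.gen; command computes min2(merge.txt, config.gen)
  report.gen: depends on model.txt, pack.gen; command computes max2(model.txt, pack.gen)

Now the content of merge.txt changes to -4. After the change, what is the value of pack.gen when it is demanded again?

pack.gen now evaluates to -32.

Initial pass — values computed on the first demand:
  config.gen = neg(-1) = 1
  lexer.gen = min2(-1, 1) = -1
  driver.gen = mul(8, -1) = -8
  fold.gen = min2(1, -8) = -8
  pack.gen = min2(-8, -8) = -8

Second demand — change propagation:
  config.gen: re-runs because merge.txt -1->-4; new result 4.
  lexer.gen: re-runs because merge.txt -1->-4; config.gen 1->4; new result -4.
  driver.gen: re-runs because lexer.gen -1->-4; new result -32.
  fold.gen: re-runs because config.gen 1->4; driver.gen -8->-32; new result -32.
  pack.gen: re-runs because driver.gen -8->-32; fold.gen -8->-32; new result -32.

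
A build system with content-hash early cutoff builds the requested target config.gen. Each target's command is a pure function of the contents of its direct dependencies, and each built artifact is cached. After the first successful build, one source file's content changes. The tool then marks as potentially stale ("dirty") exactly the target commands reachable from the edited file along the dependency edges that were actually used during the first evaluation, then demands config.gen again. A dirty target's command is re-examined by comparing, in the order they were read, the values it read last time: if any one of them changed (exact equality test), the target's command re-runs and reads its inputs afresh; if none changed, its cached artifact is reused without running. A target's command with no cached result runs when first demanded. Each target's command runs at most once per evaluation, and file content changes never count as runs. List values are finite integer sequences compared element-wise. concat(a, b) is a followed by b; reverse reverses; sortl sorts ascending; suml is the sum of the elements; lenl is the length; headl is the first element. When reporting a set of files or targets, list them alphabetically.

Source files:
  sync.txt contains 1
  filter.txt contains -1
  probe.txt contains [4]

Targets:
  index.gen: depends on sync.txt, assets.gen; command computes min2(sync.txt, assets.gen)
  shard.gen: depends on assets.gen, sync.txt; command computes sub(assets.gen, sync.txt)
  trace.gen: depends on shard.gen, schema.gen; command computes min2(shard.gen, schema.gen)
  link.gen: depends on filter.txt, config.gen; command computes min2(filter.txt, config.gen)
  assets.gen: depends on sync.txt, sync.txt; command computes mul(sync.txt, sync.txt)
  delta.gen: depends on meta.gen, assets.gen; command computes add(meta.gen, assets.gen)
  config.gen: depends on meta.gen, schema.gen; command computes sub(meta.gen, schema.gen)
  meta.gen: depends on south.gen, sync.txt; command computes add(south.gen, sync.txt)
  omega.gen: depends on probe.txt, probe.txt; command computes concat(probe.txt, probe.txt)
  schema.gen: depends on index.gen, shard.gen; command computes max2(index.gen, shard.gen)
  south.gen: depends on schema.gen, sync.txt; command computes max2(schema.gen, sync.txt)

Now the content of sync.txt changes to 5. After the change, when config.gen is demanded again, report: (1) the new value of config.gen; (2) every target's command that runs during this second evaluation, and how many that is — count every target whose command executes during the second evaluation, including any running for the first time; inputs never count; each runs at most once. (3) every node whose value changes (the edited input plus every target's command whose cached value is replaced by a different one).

First evaluation (everything demanded from the output):
  assets.gen = mul(1, 1) = 1
  index.gen = min2(1, 1) = 1
  shard.gen = sub(1, 1) = 0
  schema.gen = max2(1, 0) = 1
  south.gen = max2(1, 1) = 1
  meta.gen = add(1, 1) = 2
  config.gen = sub(2, 1) = 1

Propagation after the edit:
  assets.gen: runs — sync.txt 1->5; sync.txt 1->5; result 25.
  index.gen: runs — sync.txt 1->5; assets.gen 1->25; result 5.
  shard.gen: runs — assets.gen 1->25; sync.txt 1->5; result 20.
  schema.gen: runs — index.gen 1->5; shard.gen 0->20; result 20.
  south.gen: runs — schema.gen 1->20; sync.txt 1->5; result 20.
  meta.gen: runs — south.gen 1->20; sync.txt 1->5; result 25.
  config.gen: runs — meta.gen 2->25; schema.gen 1->20; result 5.

New value of config.gen: 5.
Target commands that run: assets.gen, config.gen, index.gen, meta.gen, schema.gen, shard.gen, south.gen — 7 in total.
Values that change: assets.gen, config.gen, index.gen, meta.gen, schema.gen, shard.gen, south.gen, sync.txt.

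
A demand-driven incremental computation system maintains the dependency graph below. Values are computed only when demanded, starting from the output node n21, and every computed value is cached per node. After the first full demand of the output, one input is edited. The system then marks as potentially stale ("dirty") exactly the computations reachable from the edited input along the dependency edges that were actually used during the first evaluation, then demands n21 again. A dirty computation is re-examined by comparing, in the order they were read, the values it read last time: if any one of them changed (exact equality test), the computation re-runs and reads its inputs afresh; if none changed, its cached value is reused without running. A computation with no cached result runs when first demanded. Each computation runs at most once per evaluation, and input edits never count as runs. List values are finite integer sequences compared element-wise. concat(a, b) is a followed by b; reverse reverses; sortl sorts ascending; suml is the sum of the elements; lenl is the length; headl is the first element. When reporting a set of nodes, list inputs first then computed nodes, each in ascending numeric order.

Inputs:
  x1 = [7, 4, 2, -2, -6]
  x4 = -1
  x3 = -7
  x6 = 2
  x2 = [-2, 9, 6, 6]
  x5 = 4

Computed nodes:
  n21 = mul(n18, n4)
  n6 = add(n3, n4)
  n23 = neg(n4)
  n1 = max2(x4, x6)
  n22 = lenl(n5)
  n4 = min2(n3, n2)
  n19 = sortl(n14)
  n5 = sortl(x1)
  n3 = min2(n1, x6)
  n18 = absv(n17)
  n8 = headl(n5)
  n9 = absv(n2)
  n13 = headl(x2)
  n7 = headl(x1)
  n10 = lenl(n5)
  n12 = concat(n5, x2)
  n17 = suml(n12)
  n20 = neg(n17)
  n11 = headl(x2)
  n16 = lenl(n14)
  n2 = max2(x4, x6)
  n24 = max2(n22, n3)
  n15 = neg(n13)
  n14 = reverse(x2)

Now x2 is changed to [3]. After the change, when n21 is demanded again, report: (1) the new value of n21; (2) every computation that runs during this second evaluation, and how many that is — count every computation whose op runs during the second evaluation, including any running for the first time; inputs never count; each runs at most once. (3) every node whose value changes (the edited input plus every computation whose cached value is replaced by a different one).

First evaluation (everything demanded from the output):
  n1 = max2(-1, 2) = 2
  n2 = max2(-1, 2) = 2
  n3 = min2(2, 2) = 2
  n4 = min2(2, 2) = 2
  n5 = sortl([7, 4, 2, -2, -6]) = [-6, -2, 2, 4, 7]
  n12 = concat([-6, -2, 2, 4, 7], [-2, 9, 6, 6]) = [-6, -2, 2, 4, 7, -2, 9, 6, 6]
  n17 = suml([-6, -2, 2, 4, 7, -2, 9, 6, 6]) = 24
  n18 = absv(24) = 24
  n21 = mul(24, 2) = 48

Propagation after the edit:
  n12: runs — x2 [-2, 9, 6, 6]->[3]; result [-6, -2, 2, 4, 7, 3].
  n17: runs — n12 [-6, -2, 2, 4, 7, -2, 9, 6, 6]->[-6, -2, 2, 4, 7, 3]; result 8.
  n18: runs — n17 24->8; result 8.
  n21: runs — n18 24->8; result 16.

New value of n21: 16.
Computations that run: n12, n17, n18, n21 — 4 in total.
Values that change: x2, n12, n17, n18, n21.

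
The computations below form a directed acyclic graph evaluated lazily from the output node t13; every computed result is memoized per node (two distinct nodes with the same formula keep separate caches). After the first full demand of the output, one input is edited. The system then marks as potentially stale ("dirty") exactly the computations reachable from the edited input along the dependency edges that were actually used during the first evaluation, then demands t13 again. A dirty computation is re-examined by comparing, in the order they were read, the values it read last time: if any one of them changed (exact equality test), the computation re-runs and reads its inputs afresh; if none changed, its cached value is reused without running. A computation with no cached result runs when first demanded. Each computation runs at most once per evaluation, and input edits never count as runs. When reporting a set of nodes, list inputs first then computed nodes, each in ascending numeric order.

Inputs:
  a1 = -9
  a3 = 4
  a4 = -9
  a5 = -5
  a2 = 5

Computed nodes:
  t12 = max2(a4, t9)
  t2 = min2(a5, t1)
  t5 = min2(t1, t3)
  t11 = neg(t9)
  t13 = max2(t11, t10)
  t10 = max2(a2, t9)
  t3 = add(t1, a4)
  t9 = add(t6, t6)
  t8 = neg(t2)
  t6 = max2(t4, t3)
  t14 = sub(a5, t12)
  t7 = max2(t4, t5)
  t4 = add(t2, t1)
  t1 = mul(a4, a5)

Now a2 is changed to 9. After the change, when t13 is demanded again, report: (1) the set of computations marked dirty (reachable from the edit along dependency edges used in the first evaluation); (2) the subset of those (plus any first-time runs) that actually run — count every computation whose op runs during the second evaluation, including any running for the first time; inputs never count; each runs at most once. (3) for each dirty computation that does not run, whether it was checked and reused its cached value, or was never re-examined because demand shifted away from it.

The edit dirties: t10, t13.
1 computations run: t10.
Cache hits after checking: t13.
Note the absorption at t10: it re-runs yet its value is the same, leaving the output's value untouched.

First demand of the output computes:
  t1 = mul(-9, -5) = 45
  t2 = min2(-5, 45) = -5
  t3 = add(45, -9) = 36
  t4 = add(-5, 45) = 40
  t6 = max2(40, 36) = 40
  t9 = add(40, 40) = 80
  t10 = max2(5, 80) = 80
  t11 = neg(80) = -80
  t13 = max2(-80, 80) = 80

After the edit, cleaning proceeds:
  t10: a read changed (a2 5->9) — executes, giving 80 — identical to its old value.
  t13: dirty, but its reads are unchanged (t11 unchanged, t10 unchanged); cached 80 stands.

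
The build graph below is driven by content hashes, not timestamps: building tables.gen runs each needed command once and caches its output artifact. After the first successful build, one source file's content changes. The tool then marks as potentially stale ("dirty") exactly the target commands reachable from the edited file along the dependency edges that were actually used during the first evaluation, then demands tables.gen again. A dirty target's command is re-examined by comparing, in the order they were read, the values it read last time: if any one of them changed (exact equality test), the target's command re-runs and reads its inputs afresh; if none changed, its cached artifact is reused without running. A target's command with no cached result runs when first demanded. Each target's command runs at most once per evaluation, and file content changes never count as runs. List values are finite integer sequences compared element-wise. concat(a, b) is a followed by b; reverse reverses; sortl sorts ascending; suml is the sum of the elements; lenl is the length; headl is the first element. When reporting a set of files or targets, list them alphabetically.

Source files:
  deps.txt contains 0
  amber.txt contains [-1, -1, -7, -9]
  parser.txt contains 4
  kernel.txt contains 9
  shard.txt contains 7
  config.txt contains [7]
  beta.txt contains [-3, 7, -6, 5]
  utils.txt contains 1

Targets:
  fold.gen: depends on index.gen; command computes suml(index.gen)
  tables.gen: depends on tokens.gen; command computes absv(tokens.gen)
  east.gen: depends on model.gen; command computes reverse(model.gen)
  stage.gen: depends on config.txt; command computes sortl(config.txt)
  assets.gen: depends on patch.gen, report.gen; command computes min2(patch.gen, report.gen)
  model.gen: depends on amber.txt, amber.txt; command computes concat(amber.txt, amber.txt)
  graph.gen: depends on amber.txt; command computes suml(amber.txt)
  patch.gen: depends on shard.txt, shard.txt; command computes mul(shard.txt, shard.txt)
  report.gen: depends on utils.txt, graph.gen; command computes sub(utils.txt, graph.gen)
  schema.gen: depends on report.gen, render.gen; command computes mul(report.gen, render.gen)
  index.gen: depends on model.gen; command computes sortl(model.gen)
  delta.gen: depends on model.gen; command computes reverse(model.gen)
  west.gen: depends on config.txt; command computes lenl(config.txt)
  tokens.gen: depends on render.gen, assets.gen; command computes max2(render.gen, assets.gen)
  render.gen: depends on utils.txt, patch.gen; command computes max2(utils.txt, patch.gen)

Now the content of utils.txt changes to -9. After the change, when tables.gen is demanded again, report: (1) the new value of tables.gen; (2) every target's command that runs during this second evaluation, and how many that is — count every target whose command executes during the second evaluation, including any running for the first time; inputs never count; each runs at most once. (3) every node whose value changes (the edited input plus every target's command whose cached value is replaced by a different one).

Initial pass — values computed on the first demand:
  graph.gen = suml([-1, -1, -7, -9]) = -18
  patch.gen = mul(7, 7) = 49
  render.gen = max2(1, 49) = 49
  report.gen = sub(1, -18) = 19
  assets.gen = min2(49, 19) = 19
  tokens.gen = max2(49, 19) = 49
  tables.gen = absv(49) = 49

Second demand — change propagation:
  render.gen: re-runs because utils.txt 1->-9; new result 49 (unchanged).
  report.gen: re-runs because utils.txt 1->-9; new result 9.
  assets.gen: re-runs because report.gen 19->9; new result 9.
  tokens.gen: re-runs because assets.gen 19->9; new result 49 (unchanged).
  tables.gen: re-examined; everything it read last time is the same (tokens.gen unchanged) — cache 49 kept, no run.

The important point: at tables.gen every value read last time is unchanged, so the dirty flag clears without a run.

tables.gen now evaluates to 49.
Run set: assets.gen, render.gen, report.gen, tokens.gen (4 run).
Changed values: assets.gen, report.gen, utils.txt.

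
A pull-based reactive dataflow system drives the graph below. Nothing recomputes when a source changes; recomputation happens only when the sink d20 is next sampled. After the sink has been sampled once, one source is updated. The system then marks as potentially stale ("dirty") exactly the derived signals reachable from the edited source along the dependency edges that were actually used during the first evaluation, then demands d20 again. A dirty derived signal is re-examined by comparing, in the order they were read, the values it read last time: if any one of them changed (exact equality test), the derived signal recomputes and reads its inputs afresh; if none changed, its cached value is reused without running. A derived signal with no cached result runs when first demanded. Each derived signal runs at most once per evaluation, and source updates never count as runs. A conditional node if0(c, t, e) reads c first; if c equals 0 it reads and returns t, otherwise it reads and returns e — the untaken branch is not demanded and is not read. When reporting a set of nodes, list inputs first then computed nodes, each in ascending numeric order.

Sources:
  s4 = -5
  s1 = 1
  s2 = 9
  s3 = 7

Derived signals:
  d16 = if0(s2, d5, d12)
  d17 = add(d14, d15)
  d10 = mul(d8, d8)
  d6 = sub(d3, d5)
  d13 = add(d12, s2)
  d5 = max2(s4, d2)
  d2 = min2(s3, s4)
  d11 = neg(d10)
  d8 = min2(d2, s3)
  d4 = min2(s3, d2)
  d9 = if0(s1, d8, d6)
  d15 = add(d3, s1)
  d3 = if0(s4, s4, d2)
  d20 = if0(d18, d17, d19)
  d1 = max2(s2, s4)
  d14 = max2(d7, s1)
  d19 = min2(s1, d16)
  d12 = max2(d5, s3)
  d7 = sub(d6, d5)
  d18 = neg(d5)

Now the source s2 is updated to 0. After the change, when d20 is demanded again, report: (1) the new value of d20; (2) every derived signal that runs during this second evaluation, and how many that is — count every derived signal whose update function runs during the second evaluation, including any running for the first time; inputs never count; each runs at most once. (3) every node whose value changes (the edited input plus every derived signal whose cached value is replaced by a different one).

New value of d20: -5.
Derived signals that run: d16, d19, d20 — 3 in total.
Values that change: s2, d16, d19, d20.

First evaluation (everything demanded from the output):
  d2 = min2(7, -5) = -5
  d5 = max2(-5, -5) = -5
  d12 = max2(-5, 7) = 7
  d16 = if0(s2=9 -> else branch d12) = 7
  d18 = neg(-5) = 5
  d19 = min2(1, 7) = 1
  d20 = if0(d18=5 -> else branch d19) = 1

Propagation after the edit:
  d16: runs — s2 9->0; result -5.
  d19: runs — d16 7->-5; result -5.
  d20: runs — d19 1->-5; result -5.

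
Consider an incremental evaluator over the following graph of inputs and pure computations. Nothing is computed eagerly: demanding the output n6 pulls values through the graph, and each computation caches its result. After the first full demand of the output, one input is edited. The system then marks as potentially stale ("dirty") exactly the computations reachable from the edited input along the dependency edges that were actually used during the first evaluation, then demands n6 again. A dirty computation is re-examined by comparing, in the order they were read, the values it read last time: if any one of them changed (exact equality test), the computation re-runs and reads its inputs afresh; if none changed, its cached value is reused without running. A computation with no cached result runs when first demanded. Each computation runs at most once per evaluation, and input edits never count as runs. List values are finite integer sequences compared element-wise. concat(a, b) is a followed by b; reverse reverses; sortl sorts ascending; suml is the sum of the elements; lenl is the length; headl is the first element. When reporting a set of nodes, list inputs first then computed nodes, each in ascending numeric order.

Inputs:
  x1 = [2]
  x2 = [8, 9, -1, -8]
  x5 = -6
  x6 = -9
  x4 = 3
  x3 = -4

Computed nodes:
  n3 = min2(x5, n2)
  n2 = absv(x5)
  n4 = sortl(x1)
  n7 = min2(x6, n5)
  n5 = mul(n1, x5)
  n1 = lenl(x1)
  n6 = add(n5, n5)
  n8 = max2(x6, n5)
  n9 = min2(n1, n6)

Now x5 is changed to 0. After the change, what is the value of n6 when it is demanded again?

Initial pass — values computed on the first demand:
  n1 = lenl([2]) = 1
  n5 = mul(1, -6) = -6
  n6 = add(-6, -6) = -12

Second demand — change propagation:
  n5: re-runs because x5 -6->0; new result 0.
  n6: re-runs because n5 -6->0; n5 -6->0; new result 0.

n6 now evaluates to 0.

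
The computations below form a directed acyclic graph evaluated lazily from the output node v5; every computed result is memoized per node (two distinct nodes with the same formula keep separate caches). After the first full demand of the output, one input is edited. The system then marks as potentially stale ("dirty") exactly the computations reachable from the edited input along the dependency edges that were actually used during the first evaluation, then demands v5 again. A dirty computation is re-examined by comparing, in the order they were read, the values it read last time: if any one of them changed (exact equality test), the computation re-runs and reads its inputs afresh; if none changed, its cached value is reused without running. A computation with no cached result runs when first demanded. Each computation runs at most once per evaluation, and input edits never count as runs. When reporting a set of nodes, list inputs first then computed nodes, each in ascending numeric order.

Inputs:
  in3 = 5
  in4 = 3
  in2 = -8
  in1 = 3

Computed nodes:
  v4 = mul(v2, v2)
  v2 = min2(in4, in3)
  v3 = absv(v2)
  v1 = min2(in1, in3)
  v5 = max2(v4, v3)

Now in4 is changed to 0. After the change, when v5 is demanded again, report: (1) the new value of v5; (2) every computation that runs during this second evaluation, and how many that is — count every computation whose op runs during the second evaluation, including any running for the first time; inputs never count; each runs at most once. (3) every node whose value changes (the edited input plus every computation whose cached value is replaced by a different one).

First demand of the output computes:
  v2 = min2(3, 5) = 3
  v3 = absv(3) = 3
  v4 = mul(3, 3) = 9
  v5 = max2(9, 3) = 9

After the edit, cleaning proceeds:
  v2: a read changed (in4 3->0) — executes, giving 0.
  v3: a read changed (v2 3->0) — executes, giving 0.
  v4: a read changed (v2 3->0; v2 3->0) — executes, giving 0.
  v5: a read changed (v4 9->0; v3 3->0) — executes, giving 0.

Demanding v5 again yields 0.
4 computations run: v2, v3, v4, v5.
The nodes whose values change: in4, v2, v3, v4, v5.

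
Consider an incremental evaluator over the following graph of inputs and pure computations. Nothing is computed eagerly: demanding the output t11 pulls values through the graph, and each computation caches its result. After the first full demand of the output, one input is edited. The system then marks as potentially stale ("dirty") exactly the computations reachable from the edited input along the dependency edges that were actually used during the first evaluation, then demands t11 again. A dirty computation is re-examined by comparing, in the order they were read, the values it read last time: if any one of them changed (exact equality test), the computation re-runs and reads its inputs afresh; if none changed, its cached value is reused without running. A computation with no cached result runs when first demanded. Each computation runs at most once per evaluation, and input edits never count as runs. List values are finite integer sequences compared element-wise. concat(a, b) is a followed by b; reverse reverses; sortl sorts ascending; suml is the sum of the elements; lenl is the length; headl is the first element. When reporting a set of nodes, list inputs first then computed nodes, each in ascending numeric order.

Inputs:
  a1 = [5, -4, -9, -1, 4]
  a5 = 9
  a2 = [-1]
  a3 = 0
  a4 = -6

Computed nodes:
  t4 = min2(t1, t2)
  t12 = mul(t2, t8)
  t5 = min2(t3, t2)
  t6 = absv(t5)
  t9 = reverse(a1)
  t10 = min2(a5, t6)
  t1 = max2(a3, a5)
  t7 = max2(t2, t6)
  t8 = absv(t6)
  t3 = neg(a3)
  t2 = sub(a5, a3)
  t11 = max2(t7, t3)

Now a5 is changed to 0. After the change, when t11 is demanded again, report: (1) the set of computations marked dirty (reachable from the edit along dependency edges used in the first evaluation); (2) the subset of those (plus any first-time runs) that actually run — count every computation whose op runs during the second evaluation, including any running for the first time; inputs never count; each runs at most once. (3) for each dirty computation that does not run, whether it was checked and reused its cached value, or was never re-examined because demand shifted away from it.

Initial pass — values computed on the first demand:
  t2 = sub(9, 0) = 9
  t3 = neg(0) = 0
  t5 = min2(0, 9) = 0
  t6 = absv(0) = 0
  t7 = max2(9, 0) = 9
  t11 = max2(9, 0) = 9

Second demand — change propagation:
  t2: re-runs because a5 9->0; new result 0.
  t5: re-runs because t2 9->0; new result 0 (unchanged).
  t6: re-examined; everything it read last time is the same (t5 unchanged) — cache 0 kept, no run.
  t7: re-runs because t2 9->0; new result 0.
  t11: re-runs because t7 9->0; new result 0.

The important point: at t6 every value read last time is unchanged, so the dirty flag clears without a run.

Dirty set: t2, t5, t6, t7, t11.
Run set: t2, t5, t7, t11 (4 run).
Re-examined without running (cache reused): t6.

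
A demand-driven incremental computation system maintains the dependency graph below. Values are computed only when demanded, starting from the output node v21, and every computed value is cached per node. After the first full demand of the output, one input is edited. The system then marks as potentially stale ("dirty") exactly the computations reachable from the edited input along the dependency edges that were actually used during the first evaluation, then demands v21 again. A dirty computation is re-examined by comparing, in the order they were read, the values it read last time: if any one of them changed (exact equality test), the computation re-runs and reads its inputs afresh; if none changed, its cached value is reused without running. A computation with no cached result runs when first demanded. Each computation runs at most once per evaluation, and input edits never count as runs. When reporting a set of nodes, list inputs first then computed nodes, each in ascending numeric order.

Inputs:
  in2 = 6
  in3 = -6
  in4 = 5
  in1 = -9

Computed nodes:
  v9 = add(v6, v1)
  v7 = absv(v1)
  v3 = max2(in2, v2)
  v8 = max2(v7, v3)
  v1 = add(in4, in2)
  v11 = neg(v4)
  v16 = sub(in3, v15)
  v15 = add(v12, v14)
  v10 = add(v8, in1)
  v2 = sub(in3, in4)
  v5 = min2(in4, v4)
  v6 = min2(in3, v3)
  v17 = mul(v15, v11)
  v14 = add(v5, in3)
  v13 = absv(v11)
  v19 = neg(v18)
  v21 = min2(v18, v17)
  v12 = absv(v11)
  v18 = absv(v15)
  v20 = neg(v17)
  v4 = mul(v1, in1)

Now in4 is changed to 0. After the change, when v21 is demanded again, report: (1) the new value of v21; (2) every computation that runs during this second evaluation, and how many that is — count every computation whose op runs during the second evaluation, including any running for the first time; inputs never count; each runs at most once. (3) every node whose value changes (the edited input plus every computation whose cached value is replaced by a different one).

First evaluation (everything demanded from the output):
  v1 = add(5, 6) = 11
  v4 = mul(11, -9) = -99
  v5 = min2(5, -99) = -99
  v11 = neg(-99) = 99
  v12 = absv(99) = 99
  v14 = add(-99, -6) = -105
  v15 = add(99, -105) = -6
  v17 = mul(-6, 99) = -594
  v18 = absv(-6) = 6
  v21 = min2(6, -594) = -594

Propagation after the edit:
  v1: runs — in4 5->0; result 6.
  v4: runs — v1 11->6; result -54.
  v5: runs — in4 5->0; v4 -99->-54; result -54.
  v11: runs — v4 -99->-54; result 54.
  v12: runs — v11 99->54; result 54.
  v14: runs — v5 -99->-54; result -60.
  v15: runs — v12 99->54; v14 -105->-60; result -6 (same value as before).
  v17: runs — v11 99->54; result -324.
  v18: checked — values it read are unchanged (v15 unchanged); reused cached 6 without running.
  v21: runs — v17 -594->-324; result -324.

Key observation: the cutoff stops propagation at v18 — its inputs' values are unchanged, so it reuses its cache.

New value of v21: -324.
Computations that run: v1, v4, v5, v11, v12, v14, v15, v17, v21 — 9 in total.
Values that change: in4, v1, v4, v5, v11, v12, v14, v17, v21.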